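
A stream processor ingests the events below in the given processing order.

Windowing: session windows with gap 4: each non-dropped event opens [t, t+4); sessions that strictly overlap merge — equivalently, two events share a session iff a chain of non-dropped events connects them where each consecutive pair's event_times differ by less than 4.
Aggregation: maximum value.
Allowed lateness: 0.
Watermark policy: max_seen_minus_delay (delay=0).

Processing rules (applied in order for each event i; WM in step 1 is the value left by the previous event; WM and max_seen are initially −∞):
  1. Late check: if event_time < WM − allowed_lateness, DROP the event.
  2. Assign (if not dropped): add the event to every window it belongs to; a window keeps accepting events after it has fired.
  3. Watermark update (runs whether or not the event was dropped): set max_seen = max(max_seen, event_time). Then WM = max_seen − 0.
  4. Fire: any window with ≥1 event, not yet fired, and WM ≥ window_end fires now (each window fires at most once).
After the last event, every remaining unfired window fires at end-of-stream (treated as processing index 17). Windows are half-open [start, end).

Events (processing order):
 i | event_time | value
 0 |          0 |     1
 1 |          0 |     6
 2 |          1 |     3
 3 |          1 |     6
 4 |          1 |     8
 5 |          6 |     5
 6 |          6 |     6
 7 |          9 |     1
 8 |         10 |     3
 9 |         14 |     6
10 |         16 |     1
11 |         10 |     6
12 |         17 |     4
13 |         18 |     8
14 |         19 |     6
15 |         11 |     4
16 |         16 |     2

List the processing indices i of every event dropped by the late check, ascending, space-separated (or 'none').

11 15 16

i=0 t=0 v=1: → [0,4); WM=0
i=1 t=0 v=6: → [0,4); WM=0
i=2 t=1 v=3: → [0,5); WM=1
i=3 t=1 v=6: → [0,5); WM=1
i=4 t=1 v=8: → [0,5); WM=1
i=5 t=6 v=5: → [6,10); WM=6
i=6 t=6 v=6: → [6,10); WM=6
i=7 t=9 v=1: → [6,13); WM=9
i=8 t=10 v=3: → [6,14); WM=10
i=9 t=14 v=6: → [14,18); WM=14
i=10 t=16 v=1: → [14,20); WM=16
i=11 t=10 v=6: DROP (t<16-0); WM=16
i=12 t=17 v=4: → [14,21); WM=17
i=13 t=18 v=8: → [14,22); WM=18
i=14 t=19 v=6: → [14,23); WM=19
i=15 t=11 v=4: DROP (t<19-0); WM=19
i=16 t=16 v=2: DROP (t<19-0); WM=19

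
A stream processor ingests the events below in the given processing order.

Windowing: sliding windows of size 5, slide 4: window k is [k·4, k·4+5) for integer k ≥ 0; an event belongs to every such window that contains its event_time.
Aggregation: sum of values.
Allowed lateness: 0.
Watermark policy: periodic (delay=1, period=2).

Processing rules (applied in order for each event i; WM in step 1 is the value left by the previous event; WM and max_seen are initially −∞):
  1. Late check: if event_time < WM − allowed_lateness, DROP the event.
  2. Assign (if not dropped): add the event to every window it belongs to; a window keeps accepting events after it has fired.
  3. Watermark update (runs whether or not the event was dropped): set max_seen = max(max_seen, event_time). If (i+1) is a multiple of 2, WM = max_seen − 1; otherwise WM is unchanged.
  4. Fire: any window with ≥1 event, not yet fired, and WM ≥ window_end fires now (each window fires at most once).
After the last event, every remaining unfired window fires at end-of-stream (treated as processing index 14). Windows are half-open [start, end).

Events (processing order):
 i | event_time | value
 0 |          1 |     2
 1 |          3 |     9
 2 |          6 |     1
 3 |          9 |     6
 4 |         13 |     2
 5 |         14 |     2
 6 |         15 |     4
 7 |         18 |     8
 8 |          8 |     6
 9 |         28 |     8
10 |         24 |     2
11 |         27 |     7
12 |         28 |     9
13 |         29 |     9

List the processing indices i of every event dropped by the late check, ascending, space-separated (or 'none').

8 10

i=0 t=1 v=2: → [0,5); WM=−∞
i=1 t=3 v=9: → [0,5); WM=2
i=2 t=6 v=1: → [4,9); WM=2
i=3 t=9 v=6: → [8,13); WM=8; [0,5) fires=11
i=4 t=13 v=2: → [12,17); WM=8
i=5 t=14 v=2: → [12,17); WM=13; [4,9) fires=1 [8,13) fires=6
i=6 t=15 v=4: → [12,17); WM=13
i=7 t=18 v=8: → [16,21); WM=17; [12,17) fires=8
i=8 t=8 v=6: DROP (t<17-0); WM=17
i=9 t=28 v=8: → [28,33),[24,29); WM=27; [16,21) fires=8
i=10 t=24 v=2: DROP (t<27-0); WM=27
i=11 t=27 v=7: → [24,29); WM=27
i=12 t=28 v=9: → [28,33),[24,29); WM=27
i=13 t=29 v=9: → [28,33); WM=28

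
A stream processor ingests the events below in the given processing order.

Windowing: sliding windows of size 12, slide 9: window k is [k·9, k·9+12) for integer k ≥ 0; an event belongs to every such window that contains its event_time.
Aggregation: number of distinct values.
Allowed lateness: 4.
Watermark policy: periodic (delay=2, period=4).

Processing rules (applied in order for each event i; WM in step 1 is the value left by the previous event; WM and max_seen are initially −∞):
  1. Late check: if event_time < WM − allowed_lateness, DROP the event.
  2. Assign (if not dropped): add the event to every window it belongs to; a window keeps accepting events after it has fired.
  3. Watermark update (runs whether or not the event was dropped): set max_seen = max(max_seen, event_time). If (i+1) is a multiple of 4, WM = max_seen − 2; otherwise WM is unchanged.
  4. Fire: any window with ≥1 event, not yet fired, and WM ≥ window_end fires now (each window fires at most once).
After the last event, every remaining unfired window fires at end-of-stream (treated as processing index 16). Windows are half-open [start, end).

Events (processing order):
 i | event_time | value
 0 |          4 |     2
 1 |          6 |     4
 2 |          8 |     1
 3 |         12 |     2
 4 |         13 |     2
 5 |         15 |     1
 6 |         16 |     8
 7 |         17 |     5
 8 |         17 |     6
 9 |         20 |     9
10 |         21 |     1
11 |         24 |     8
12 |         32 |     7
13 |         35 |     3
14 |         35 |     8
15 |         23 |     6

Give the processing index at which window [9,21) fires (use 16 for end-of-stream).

11

i=0 t=4 v=2: → [0,12); WM=−∞
i=1 t=6 v=4: → [0,12); WM=−∞
i=2 t=8 v=1: → [0,12); WM=−∞
i=3 t=12 v=2: → [9,21); WM=10
i=4 t=13 v=2: → [9,21); WM=10
i=5 t=15 v=1: → [9,21); WM=10
i=6 t=16 v=8: → [9,21); WM=10
i=7 t=17 v=5: → [9,21); WM=15; [0,12) fires=3
i=8 t=17 v=6: → [9,21); WM=15
i=9 t=20 v=9: → [18,30),[9,21); WM=15
i=10 t=21 v=1: → [18,30); WM=15
i=11 t=24 v=8: → [18,30); WM=22; [9,21) fires=6
i=12 t=32 v=7: → [27,39); WM=22
i=13 t=35 v=3: → [27,39); WM=22
i=14 t=35 v=8: → [27,39); WM=22
i=15 t=23 v=6: → [18,30); WM=33; [18,30) fires=4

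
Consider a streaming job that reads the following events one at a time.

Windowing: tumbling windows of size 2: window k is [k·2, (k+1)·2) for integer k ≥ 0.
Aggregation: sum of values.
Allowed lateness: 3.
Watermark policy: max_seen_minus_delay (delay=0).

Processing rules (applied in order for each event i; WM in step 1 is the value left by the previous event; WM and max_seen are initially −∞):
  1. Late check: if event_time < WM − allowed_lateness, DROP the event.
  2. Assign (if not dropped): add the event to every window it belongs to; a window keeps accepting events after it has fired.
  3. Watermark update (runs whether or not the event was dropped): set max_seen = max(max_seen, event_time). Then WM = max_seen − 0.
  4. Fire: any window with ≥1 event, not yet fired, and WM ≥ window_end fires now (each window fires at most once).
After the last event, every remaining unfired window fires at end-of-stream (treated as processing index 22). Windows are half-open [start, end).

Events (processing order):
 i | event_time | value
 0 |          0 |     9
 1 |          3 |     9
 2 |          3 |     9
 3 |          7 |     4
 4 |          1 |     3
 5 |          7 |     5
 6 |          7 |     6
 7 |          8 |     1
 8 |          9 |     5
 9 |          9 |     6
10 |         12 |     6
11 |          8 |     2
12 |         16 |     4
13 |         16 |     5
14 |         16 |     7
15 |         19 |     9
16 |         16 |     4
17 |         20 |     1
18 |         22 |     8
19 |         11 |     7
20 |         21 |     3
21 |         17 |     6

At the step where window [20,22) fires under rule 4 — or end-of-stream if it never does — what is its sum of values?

1

i=0 t=0 v=9: → [0,2); WM=0
i=1 t=3 v=9: → [2,4); WM=3; [0,2) fires=9
i=2 t=3 v=9: → [2,4); WM=3
i=3 t=7 v=4: → [6,8); WM=7; [2,4) fires=18
i=4 t=1 v=3: DROP (t<7-3); WM=7
i=5 t=7 v=5: → [6,8); WM=7
i=6 t=7 v=6: → [6,8); WM=7
i=7 t=8 v=1: → [8,10); WM=8; [6,8) fires=15
i=8 t=9 v=5: → [8,10); WM=9
i=9 t=9 v=6: → [8,10); WM=9
i=10 t=12 v=6: → [12,14); WM=12; [8,10) fires=12
i=11 t=8 v=2: DROP (t<12-3); WM=12
i=12 t=16 v=4: → [16,18); WM=16; [12,14) fires=6
i=13 t=16 v=5: → [16,18); WM=16
i=14 t=16 v=7: → [16,18); WM=16
i=15 t=19 v=9: → [18,20); WM=19; [16,18) fires=16
i=16 t=16 v=4: → [16,18); WM=19
i=17 t=20 v=1: → [20,22); WM=20; [18,20) fires=9
i=18 t=22 v=8: → [22,24); WM=22; [20,22) fires=1
i=19 t=11 v=7: DROP (t<22-3); WM=22
i=20 t=21 v=3: → [20,22); WM=22
i=21 t=17 v=6: DROP (t<22-3); WM=22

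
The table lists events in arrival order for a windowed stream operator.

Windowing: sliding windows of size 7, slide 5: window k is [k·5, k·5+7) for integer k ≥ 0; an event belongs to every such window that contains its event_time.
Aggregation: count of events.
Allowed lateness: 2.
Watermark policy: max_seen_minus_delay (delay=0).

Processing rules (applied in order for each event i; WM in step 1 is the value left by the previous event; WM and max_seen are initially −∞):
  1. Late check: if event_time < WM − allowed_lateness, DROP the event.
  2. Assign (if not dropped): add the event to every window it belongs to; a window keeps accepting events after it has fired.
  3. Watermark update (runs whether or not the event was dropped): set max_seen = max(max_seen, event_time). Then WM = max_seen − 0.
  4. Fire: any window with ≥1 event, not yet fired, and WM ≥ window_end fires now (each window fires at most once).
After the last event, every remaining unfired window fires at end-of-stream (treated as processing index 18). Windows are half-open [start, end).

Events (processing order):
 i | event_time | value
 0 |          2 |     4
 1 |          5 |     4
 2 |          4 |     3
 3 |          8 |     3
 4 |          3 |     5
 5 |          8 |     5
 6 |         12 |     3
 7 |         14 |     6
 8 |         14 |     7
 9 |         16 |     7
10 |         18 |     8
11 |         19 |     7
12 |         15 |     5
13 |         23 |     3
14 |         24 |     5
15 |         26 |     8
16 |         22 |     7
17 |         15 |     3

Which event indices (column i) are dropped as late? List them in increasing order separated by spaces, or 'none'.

i=0 t=2 v=4: → [0,7); WM=2
i=1 t=5 v=4: → [5,12),[0,7); WM=5
i=2 t=4 v=3: → [0,7); WM=5
i=3 t=8 v=3: → [5,12); WM=8; [0,7) fires=3
i=4 t=3 v=5: DROP (t<8-2); WM=8
i=5 t=8 v=5: → [5,12); WM=8
i=6 t=12 v=3: → [10,17); WM=12; [5,12) fires=3
i=7 t=14 v=6: → [10,17); WM=14
i=8 t=14 v=7: → [10,17); WM=14
i=9 t=16 v=7: → [15,22),[10,17); WM=16
i=10 t=18 v=8: → [15,22); WM=18; [10,17) fires=4
i=11 t=19 v=7: → [15,22); WM=19
i=12 t=15 v=5: DROP (t<19-2); WM=19
i=13 t=23 v=3: → [20,27); WM=23; [15,22) fires=3
i=14 t=24 v=5: → [20,27); WM=24
i=15 t=26 v=8: → [25,32),[20,27); WM=26
i=16 t=22 v=7: DROP (t<26-2); WM=26
i=17 t=15 v=3: DROP (t<26-2); WM=26

4 12 16 17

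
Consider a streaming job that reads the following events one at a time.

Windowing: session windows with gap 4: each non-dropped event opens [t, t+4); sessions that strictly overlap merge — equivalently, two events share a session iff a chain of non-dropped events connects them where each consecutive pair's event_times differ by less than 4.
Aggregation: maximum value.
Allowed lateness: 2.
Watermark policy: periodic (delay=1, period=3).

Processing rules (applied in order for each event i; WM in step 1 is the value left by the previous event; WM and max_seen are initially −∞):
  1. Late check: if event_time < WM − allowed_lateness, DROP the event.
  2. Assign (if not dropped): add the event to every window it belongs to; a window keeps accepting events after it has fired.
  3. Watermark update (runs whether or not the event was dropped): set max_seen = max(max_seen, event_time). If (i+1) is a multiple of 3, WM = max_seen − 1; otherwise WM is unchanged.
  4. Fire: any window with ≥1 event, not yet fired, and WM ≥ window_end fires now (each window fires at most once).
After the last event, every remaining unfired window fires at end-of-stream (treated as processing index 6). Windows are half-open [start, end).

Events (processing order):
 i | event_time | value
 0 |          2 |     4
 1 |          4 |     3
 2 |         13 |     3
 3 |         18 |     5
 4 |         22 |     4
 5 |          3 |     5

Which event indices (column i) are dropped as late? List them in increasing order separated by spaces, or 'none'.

5

i=0 t=2 v=4: → [2,6); WM=−∞
i=1 t=4 v=3: → [2,8); WM=−∞
i=2 t=13 v=3: → [13,17); WM=12
i=3 t=18 v=5: → [18,22); WM=12
i=4 t=22 v=4: → [22,26); WM=12
i=5 t=3 v=5: DROP (t<12-2); WM=21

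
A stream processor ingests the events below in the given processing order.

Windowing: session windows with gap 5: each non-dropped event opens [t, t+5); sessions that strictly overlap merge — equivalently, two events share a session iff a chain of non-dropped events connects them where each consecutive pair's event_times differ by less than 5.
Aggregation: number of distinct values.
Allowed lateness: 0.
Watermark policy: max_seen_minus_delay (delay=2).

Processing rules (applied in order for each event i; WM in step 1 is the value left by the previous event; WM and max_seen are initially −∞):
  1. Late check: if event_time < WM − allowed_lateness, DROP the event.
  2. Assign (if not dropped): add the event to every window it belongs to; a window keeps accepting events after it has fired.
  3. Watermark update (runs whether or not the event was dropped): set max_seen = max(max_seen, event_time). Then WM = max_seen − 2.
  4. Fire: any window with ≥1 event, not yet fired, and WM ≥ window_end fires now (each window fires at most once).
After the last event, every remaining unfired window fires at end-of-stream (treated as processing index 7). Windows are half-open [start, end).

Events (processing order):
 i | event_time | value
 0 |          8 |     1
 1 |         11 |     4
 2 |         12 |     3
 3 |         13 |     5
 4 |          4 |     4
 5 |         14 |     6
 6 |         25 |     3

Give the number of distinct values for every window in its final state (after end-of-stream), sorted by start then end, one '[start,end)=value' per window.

[8,19)=5 [25,30)=1

i=0 t=8 v=1: → [8,13); WM=6
i=1 t=11 v=4: → [8,16); WM=9
i=2 t=12 v=3: → [8,17); WM=10
i=3 t=13 v=5: → [8,18); WM=11
i=4 t=4 v=4: DROP (t<11-0); WM=11
i=5 t=14 v=6: → [8,19); WM=12
i=6 t=25 v=3: → [25,30); WM=23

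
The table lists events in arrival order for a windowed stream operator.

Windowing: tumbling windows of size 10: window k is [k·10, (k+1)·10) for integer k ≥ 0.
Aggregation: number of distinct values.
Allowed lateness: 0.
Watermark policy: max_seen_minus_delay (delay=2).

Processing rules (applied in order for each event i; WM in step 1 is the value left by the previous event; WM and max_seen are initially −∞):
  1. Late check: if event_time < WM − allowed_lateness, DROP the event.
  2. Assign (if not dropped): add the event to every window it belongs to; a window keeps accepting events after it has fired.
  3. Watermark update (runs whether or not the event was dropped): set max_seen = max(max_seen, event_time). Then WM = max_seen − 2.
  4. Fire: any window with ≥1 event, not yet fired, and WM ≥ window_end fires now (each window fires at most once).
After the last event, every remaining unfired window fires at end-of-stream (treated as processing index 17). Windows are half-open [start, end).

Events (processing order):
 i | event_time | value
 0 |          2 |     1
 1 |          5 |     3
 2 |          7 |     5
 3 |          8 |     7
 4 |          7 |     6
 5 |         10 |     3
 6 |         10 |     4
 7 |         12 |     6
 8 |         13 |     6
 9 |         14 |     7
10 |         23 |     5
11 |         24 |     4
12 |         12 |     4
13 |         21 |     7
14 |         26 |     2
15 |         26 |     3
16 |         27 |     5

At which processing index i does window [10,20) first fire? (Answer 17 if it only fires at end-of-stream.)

10

i=0 t=2 v=1: → [0,10); WM=0
i=1 t=5 v=3: → [0,10); WM=3
i=2 t=7 v=5: → [0,10); WM=5
i=3 t=8 v=7: → [0,10); WM=6
i=4 t=7 v=6: → [0,10); WM=6
i=5 t=10 v=3: → [10,20); WM=8
i=6 t=10 v=4: → [10,20); WM=8
i=7 t=12 v=6: → [10,20); WM=10; [0,10) fires=5
i=8 t=13 v=6: → [10,20); WM=11
i=9 t=14 v=7: → [10,20); WM=12
i=10 t=23 v=5: → [20,30); WM=21; [10,20) fires=4
i=11 t=24 v=4: → [20,30); WM=22
i=12 t=12 v=4: DROP (t<22-0); WM=22
i=13 t=21 v=7: DROP (t<22-0); WM=22
i=14 t=26 v=2: → [20,30); WM=24
i=15 t=26 v=3: → [20,30); WM=24
i=16 t=27 v=5: → [20,30); WM=25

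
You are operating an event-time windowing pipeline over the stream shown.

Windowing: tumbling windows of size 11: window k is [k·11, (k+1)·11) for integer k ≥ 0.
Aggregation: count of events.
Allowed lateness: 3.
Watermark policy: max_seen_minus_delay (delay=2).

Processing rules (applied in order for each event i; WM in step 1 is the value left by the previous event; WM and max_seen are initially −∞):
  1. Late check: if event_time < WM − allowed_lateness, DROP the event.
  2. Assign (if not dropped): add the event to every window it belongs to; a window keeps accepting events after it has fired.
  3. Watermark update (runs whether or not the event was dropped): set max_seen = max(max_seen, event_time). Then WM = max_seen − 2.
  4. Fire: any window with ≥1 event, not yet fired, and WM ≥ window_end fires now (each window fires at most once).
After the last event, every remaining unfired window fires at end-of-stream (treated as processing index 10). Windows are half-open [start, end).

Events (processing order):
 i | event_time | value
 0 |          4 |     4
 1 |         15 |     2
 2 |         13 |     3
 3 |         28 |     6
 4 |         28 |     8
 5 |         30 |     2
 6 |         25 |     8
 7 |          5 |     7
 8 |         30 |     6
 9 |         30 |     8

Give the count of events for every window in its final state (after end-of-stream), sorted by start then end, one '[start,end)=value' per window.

[0,11)=1 [11,22)=2 [22,33)=6

i=0 t=4 v=4: → [0,11); WM=2
i=1 t=15 v=2: → [11,22); WM=13; [0,11) fires=1
i=2 t=13 v=3: → [11,22); WM=13
i=3 t=28 v=6: → [22,33); WM=26; [11,22) fires=2
i=4 t=28 v=8: → [22,33); WM=26
i=5 t=30 v=2: → [22,33); WM=28
i=6 t=25 v=8: → [22,33); WM=28
i=7 t=5 v=7: DROP (t<28-3); WM=28
i=8 t=30 v=6: → [22,33); WM=28
i=9 t=30 v=8: → [22,33); WM=28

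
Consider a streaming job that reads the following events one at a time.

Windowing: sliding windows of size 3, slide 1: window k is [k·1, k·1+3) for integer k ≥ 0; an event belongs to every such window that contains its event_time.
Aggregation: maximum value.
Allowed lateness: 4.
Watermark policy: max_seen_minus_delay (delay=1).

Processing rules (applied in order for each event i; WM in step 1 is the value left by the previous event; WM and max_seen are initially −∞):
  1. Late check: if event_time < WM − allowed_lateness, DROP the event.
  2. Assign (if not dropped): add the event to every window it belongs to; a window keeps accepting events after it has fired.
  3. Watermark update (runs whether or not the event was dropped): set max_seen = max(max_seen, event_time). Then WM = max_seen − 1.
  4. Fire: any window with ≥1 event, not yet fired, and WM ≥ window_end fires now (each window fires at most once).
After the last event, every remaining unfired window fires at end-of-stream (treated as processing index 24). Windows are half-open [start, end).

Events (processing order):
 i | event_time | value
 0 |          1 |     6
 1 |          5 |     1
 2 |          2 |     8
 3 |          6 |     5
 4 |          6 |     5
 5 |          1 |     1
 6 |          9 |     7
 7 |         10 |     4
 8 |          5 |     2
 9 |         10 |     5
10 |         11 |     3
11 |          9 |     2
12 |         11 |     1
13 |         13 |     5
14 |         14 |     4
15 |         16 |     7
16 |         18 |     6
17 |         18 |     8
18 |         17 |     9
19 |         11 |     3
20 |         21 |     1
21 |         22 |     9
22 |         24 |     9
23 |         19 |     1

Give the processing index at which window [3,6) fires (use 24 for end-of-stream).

i=0 t=1 v=6: → [1,4),[0,3); WM=0
i=1 t=5 v=1: → [5,8),[4,7),[3,6); WM=4; [0,3) fires=6 [1,4) fires=6
i=2 t=2 v=8: → [2,5),[1,4),[0,3); WM=4
i=3 t=6 v=5: → [6,9),[5,8),[4,7); WM=5; [2,5) fires=8
i=4 t=6 v=5: → [6,9),[5,8),[4,7); WM=5
i=5 t=1 v=1: → [1,4),[0,3); WM=5
i=6 t=9 v=7: → [9,12),[8,11),[7,10); WM=8; [3,6) fires=1 [4,7) fires=5 [5,8) fires=5
i=7 t=10 v=4: → [10,13),[9,12),[8,11); WM=9; [6,9) fires=5
i=8 t=5 v=2: → [5,8),[4,7),[3,6); WM=9
i=9 t=10 v=5: → [10,13),[9,12),[8,11); WM=9
i=10 t=11 v=3: → [11,14),[10,13),[9,12); WM=10; [7,10) fires=7
i=11 t=9 v=2: → [9,12),[8,11),[7,10); WM=10
i=12 t=11 v=1: → [11,14),[10,13),[9,12); WM=10
i=13 t=13 v=5: → [13,16),[12,15),[11,14); WM=12; [8,11) fires=7 [9,12) fires=7
i=14 t=14 v=4: → [14,17),[13,16),[12,15); WM=13; [10,13) fires=5
i=15 t=16 v=7: → [16,19),[15,18),[14,17); WM=15; [11,14) fires=5 [12,15) fires=5
i=16 t=18 v=6: → [18,21),[17,20),[16,19); WM=17; [13,16) fires=5 [14,17) fires=7
i=17 t=18 v=8: → [18,21),[17,20),[16,19); WM=17
i=18 t=17 v=9: → [17,20),[16,19),[15,18); WM=17
i=19 t=11 v=3: DROP (t<17-4); WM=17
i=20 t=21 v=1: → [21,24),[20,23),[19,22); WM=20; [15,18) fires=9 [16,19) fires=9 [17,20) fires=9
i=21 t=22 v=9: → [22,25),[21,24),[20,23); WM=21; [18,21) fires=8
i=22 t=24 v=9: → [24,27),[23,26),[22,25); WM=23; [19,22) fires=1 [20,23) fires=9
i=23 t=19 v=1: → [19,22),[18,21),[17,20); WM=23

6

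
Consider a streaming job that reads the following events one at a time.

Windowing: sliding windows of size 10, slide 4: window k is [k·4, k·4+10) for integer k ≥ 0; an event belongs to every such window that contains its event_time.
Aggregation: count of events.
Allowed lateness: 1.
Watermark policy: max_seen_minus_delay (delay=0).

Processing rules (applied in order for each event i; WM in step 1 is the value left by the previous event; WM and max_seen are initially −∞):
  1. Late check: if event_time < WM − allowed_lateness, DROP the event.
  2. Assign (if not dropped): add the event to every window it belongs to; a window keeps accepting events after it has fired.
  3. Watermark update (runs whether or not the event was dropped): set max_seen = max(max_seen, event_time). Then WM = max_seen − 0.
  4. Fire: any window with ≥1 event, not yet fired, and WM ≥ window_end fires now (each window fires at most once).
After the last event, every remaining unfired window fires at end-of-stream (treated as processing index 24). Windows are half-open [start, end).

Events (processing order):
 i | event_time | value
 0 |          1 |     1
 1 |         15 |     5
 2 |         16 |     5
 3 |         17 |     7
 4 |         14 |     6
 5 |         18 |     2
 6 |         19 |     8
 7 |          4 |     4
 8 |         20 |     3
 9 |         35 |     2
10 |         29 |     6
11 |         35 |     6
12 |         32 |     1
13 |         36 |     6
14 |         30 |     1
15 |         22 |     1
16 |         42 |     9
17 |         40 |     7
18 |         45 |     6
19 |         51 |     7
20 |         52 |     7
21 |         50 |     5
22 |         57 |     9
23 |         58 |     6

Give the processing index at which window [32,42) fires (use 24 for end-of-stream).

16

i=0 t=1 v=1: → [0,10); WM=1
i=1 t=15 v=5: → [12,22),[8,18); WM=15; [0,10) fires=1
i=2 t=16 v=5: → [16,26),[12,22),[8,18); WM=16
i=3 t=17 v=7: → [16,26),[12,22),[8,18); WM=17
i=4 t=14 v=6: DROP (t<17-1); WM=17
i=5 t=18 v=2: → [16,26),[12,22); WM=18; [8,18) fires=3
i=6 t=19 v=8: → [16,26),[12,22); WM=19
i=7 t=4 v=4: DROP (t<19-1); WM=19
i=8 t=20 v=3: → [20,30),[16,26),[12,22); WM=20
i=9 t=35 v=2: → [32,42),[28,38); WM=35; [12,22) fires=6 [16,26) fires=5 [20,30) fires=1
i=10 t=29 v=6: DROP (t<35-1); WM=35
i=11 t=35 v=6: → [32,42),[28,38); WM=35
i=12 t=32 v=1: DROP (t<35-1); WM=35
i=13 t=36 v=6: → [36,46),[32,42),[28,38); WM=36
i=14 t=30 v=1: DROP (t<36-1); WM=36
i=15 t=22 v=1: DROP (t<36-1); WM=36
i=16 t=42 v=9: → [40,50),[36,46); WM=42; [28,38) fires=3 [32,42) fires=3
i=17 t=40 v=7: DROP (t<42-1); WM=42
i=18 t=45 v=6: → [44,54),[40,50),[36,46); WM=45
i=19 t=51 v=7: → [48,58),[44,54); WM=51; [36,46) fires=3 [40,50) fires=2
i=20 t=52 v=7: → [52,62),[48,58),[44,54); WM=52
i=21 t=50 v=5: DROP (t<52-1); WM=52
i=22 t=57 v=9: → [56,66),[52,62),[48,58); WM=57; [44,54) fires=3
i=23 t=58 v=6: → [56,66),[52,62); WM=58; [48,58) fires=3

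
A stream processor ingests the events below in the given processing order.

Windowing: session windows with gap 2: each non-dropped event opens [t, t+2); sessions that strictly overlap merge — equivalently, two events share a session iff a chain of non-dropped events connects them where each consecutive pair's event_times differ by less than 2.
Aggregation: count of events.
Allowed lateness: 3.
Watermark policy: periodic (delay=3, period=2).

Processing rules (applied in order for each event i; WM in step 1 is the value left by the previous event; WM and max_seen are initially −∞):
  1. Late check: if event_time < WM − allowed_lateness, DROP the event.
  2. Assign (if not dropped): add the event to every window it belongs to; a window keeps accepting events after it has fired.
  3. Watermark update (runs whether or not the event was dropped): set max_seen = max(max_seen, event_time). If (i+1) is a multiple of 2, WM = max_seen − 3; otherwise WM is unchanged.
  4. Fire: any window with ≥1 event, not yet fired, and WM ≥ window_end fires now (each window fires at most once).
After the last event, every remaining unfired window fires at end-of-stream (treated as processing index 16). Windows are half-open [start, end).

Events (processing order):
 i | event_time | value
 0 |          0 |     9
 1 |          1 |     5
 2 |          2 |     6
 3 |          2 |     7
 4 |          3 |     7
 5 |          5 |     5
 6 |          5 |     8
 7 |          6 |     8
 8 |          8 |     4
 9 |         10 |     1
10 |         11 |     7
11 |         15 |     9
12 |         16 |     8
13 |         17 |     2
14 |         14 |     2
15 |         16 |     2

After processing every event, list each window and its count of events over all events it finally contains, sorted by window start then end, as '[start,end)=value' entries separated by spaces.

[0,5)=5 [5,8)=3 [8,10)=1 [10,13)=2 [14,19)=5

i=0 t=0 v=9: → [0,2); WM=−∞
i=1 t=1 v=5: → [0,3); WM=-2
i=2 t=2 v=6: → [0,4); WM=-2
i=3 t=2 v=7: → [0,4); WM=-1
i=4 t=3 v=7: → [0,5); WM=-1
i=5 t=5 v=5: → [5,7); WM=2
i=6 t=5 v=8: → [5,7); WM=2
i=7 t=6 v=8: → [5,8); WM=3
i=8 t=8 v=4: → [8,10); WM=3
i=9 t=10 v=1: → [10,12); WM=7
i=10 t=11 v=7: → [10,13); WM=7
i=11 t=15 v=9: → [15,17); WM=12
i=12 t=16 v=8: → [15,18); WM=12
i=13 t=17 v=2: → [15,19); WM=14
i=14 t=14 v=2: → [14,19); WM=14
i=15 t=16 v=2: → [14,19); WM=14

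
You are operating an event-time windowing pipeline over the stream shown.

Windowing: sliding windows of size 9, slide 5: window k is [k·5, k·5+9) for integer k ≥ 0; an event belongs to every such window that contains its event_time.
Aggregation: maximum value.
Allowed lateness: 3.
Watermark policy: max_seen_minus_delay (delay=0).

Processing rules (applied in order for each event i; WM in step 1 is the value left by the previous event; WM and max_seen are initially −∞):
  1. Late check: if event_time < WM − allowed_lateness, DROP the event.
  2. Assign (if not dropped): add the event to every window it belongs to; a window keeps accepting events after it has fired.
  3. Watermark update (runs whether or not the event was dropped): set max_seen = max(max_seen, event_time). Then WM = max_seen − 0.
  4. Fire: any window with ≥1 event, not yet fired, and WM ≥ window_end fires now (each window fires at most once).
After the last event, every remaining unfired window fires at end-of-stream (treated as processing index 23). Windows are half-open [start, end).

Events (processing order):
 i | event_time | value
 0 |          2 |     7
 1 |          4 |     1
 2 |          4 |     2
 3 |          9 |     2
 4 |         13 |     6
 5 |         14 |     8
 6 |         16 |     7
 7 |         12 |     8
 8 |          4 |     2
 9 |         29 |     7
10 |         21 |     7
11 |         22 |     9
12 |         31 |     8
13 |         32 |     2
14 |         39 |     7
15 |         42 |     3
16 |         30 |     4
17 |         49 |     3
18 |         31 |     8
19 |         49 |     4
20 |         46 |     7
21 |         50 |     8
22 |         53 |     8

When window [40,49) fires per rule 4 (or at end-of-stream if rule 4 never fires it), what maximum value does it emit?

3

i=0 t=2 v=7: → [0,9); WM=2
i=1 t=4 v=1: → [0,9); WM=4
i=2 t=4 v=2: → [0,9); WM=4
i=3 t=9 v=2: → [5,14); WM=9; [0,9) fires=7
i=4 t=13 v=6: → [10,19),[5,14); WM=13
i=5 t=14 v=8: → [10,19); WM=14; [5,14) fires=6
i=6 t=16 v=7: → [15,24),[10,19); WM=16
i=7 t=12 v=8: DROP (t<16-3); WM=16
i=8 t=4 v=2: DROP (t<16-3); WM=16
i=9 t=29 v=7: → [25,34); WM=29; [10,19) fires=8 [15,24) fires=7
i=10 t=21 v=7: DROP (t<29-3); WM=29
i=11 t=22 v=9: DROP (t<29-3); WM=29
i=12 t=31 v=8: → [30,39),[25,34); WM=31
i=13 t=32 v=2: → [30,39),[25,34); WM=32
i=14 t=39 v=7: → [35,44); WM=39; [25,34) fires=8 [30,39) fires=8
i=15 t=42 v=3: → [40,49),[35,44); WM=42
i=16 t=30 v=4: DROP (t<42-3); WM=42
i=17 t=49 v=3: → [45,54); WM=49; [35,44) fires=7 [40,49) fires=3
i=18 t=31 v=8: DROP (t<49-3); WM=49
i=19 t=49 v=4: → [45,54); WM=49
i=20 t=46 v=7: → [45,54),[40,49); WM=49
i=21 t=50 v=8: → [50,59),[45,54); WM=50
i=22 t=53 v=8: → [50,59),[45,54); WM=53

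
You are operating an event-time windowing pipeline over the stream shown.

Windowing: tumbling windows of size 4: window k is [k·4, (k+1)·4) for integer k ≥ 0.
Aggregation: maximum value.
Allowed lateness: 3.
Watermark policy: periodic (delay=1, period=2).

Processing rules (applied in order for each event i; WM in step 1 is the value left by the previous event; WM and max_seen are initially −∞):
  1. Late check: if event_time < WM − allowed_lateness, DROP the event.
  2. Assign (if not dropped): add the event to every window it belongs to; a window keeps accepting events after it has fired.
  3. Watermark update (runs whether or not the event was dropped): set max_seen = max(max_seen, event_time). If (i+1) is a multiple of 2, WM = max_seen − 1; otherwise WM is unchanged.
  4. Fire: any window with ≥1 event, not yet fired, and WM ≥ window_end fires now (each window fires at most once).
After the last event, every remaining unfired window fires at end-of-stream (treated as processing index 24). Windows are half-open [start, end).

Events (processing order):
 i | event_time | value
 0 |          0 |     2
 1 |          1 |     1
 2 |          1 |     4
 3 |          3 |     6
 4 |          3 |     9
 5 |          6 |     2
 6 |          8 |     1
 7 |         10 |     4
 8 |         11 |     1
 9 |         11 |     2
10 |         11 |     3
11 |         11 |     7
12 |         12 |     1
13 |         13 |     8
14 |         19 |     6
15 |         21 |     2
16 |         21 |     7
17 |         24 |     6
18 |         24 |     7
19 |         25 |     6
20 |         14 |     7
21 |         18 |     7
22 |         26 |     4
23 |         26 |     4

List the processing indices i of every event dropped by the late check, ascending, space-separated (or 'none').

i=0 t=0 v=2: → [0,4); WM=−∞
i=1 t=1 v=1: → [0,4); WM=0
i=2 t=1 v=4: → [0,4); WM=0
i=3 t=3 v=6: → [0,4); WM=2
i=4 t=3 v=9: → [0,4); WM=2
i=5 t=6 v=2: → [4,8); WM=5; [0,4) fires=9
i=6 t=8 v=1: → [8,12); WM=5
i=7 t=10 v=4: → [8,12); WM=9; [4,8) fires=2
i=8 t=11 v=1: → [8,12); WM=9
i=9 t=11 v=2: → [8,12); WM=10
i=10 t=11 v=3: → [8,12); WM=10
i=11 t=11 v=7: → [8,12); WM=10
i=12 t=12 v=1: → [12,16); WM=10
i=13 t=13 v=8: → [12,16); WM=12; [8,12) fires=7
i=14 t=19 v=6: → [16,20); WM=12
i=15 t=21 v=2: → [20,24); WM=20; [12,16) fires=8 [16,20) fires=6
i=16 t=21 v=7: → [20,24); WM=20
i=17 t=24 v=6: → [24,28); WM=23
i=18 t=24 v=7: → [24,28); WM=23
i=19 t=25 v=6: → [24,28); WM=24; [20,24) fires=7
i=20 t=14 v=7: DROP (t<24-3); WM=24
i=21 t=18 v=7: DROP (t<24-3); WM=24
i=22 t=26 v=4: → [24,28); WM=24
i=23 t=26 v=4: → [24,28); WM=25

20 21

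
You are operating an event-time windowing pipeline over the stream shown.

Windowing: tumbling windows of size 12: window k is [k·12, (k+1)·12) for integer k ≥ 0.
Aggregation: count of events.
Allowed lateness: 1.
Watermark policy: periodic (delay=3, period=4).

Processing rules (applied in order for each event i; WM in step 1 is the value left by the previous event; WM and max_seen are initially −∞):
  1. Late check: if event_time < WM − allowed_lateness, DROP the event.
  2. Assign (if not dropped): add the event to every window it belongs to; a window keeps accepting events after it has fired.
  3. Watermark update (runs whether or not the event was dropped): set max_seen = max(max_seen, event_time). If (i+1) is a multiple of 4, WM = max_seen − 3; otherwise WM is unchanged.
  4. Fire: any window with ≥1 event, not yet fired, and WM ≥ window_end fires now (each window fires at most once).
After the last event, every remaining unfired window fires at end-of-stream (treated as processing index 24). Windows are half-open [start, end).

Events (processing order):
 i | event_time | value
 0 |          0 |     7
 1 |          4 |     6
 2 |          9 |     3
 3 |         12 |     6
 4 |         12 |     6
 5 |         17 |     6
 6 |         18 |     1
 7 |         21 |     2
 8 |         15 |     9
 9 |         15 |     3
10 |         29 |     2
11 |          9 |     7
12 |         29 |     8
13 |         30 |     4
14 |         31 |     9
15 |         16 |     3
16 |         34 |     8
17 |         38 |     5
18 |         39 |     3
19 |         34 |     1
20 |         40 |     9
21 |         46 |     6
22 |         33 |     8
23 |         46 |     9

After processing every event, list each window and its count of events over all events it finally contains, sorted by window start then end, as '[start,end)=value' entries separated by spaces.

i=0 t=0 v=7: → [0,12); WM=−∞
i=1 t=4 v=6: → [0,12); WM=−∞
i=2 t=9 v=3: → [0,12); WM=−∞
i=3 t=12 v=6: → [12,24); WM=9
i=4 t=12 v=6: → [12,24); WM=9
i=5 t=17 v=6: → [12,24); WM=9
i=6 t=18 v=1: → [12,24); WM=9
i=7 t=21 v=2: → [12,24); WM=18; [0,12) fires=3
i=8 t=15 v=9: DROP (t<18-1); WM=18
i=9 t=15 v=3: DROP (t<18-1); WM=18
i=10 t=29 v=2: → [24,36); WM=18
i=11 t=9 v=7: DROP (t<18-1); WM=26; [12,24) fires=5
i=12 t=29 v=8: → [24,36); WM=26
i=13 t=30 v=4: → [24,36); WM=26
i=14 t=31 v=9: → [24,36); WM=26
i=15 t=16 v=3: DROP (t<26-1); WM=28
i=16 t=34 v=8: → [24,36); WM=28
i=17 t=38 v=5: → [36,48); WM=28
i=18 t=39 v=3: → [36,48); WM=28
i=19 t=34 v=1: → [24,36); WM=36; [24,36) fires=6
i=20 t=40 v=9: → [36,48); WM=36
i=21 t=46 v=6: → [36,48); WM=36
i=22 t=33 v=8: DROP (t<36-1); WM=36
i=23 t=46 v=9: → [36,48); WM=43

[0,12)=3 [12,24)=5 [24,36)=6 [36,48)=5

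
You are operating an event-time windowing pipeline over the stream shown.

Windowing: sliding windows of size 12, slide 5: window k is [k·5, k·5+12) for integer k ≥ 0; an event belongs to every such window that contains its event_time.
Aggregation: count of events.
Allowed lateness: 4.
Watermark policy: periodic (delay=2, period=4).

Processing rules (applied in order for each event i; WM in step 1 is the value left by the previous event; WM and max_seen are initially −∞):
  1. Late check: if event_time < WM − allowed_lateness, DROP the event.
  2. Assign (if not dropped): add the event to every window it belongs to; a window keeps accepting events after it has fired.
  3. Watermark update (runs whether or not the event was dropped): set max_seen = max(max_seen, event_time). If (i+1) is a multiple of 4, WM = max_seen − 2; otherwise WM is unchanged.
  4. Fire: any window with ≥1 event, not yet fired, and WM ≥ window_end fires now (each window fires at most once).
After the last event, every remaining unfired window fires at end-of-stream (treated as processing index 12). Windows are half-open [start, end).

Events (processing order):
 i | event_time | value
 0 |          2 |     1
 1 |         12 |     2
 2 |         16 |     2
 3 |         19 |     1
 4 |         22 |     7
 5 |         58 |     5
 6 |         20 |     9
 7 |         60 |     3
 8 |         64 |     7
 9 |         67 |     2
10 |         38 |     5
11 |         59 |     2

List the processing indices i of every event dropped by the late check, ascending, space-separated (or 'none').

10

i=0 t=2 v=1: → [0,12); WM=−∞
i=1 t=12 v=2: → [10,22),[5,17); WM=−∞
i=2 t=16 v=2: → [15,27),[10,22),[5,17); WM=−∞
i=3 t=19 v=1: → [15,27),[10,22); WM=17; [0,12) fires=1 [5,17) fires=2
i=4 t=22 v=7: → [20,32),[15,27); WM=17
i=5 t=58 v=5: → [55,67),[50,62); WM=17
i=6 t=20 v=9: → [20,32),[15,27),[10,22); WM=17
i=7 t=60 v=3: → [60,72),[55,67),[50,62); WM=58; [10,22) fires=4 [15,27) fires=4 [20,32) fires=2
i=8 t=64 v=7: → [60,72),[55,67); WM=58
i=9 t=67 v=2: → [65,77),[60,72); WM=58
i=10 t=38 v=5: DROP (t<58-4); WM=58
i=11 t=59 v=2: → [55,67),[50,62); WM=65; [50,62) fires=3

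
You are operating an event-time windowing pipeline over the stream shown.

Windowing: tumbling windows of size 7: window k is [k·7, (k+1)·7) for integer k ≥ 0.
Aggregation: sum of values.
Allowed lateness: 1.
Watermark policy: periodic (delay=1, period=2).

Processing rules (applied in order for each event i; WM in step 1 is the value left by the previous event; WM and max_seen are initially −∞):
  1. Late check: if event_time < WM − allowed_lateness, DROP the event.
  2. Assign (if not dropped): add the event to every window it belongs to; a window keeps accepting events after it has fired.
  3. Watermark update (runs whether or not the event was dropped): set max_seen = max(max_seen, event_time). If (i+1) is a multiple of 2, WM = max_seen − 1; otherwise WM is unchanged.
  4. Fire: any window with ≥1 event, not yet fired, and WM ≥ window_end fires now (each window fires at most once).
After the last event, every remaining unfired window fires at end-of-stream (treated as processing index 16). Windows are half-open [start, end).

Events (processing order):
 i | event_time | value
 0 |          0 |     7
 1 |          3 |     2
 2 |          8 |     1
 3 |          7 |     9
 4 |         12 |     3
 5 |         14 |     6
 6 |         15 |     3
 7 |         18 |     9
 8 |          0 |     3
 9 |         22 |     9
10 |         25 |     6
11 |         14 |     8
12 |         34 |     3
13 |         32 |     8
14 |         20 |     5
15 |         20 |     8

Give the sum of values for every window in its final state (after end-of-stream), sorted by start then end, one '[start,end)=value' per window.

i=0 t=0 v=7: → [0,7); WM=−∞
i=1 t=3 v=2: → [0,7); WM=2
i=2 t=8 v=1: → [7,14); WM=2
i=3 t=7 v=9: → [7,14); WM=7; [0,7) fires=9
i=4 t=12 v=3: → [7,14); WM=7
i=5 t=14 v=6: → [14,21); WM=13
i=6 t=15 v=3: → [14,21); WM=13
i=7 t=18 v=9: → [14,21); WM=17; [7,14) fires=13
i=8 t=0 v=3: DROP (t<17-1); WM=17
i=9 t=22 v=9: → [21,28); WM=21; [14,21) fires=18
i=10 t=25 v=6: → [21,28); WM=21
i=11 t=14 v=8: DROP (t<21-1); WM=24
i=12 t=34 v=3: → [28,35); WM=24
i=13 t=32 v=8: → [28,35); WM=33; [21,28) fires=15
i=14 t=20 v=5: DROP (t<33-1); WM=33
i=15 t=20 v=8: DROP (t<33-1); WM=33

[0,7)=9 [7,14)=13 [14,21)=18 [21,28)=15 [28,35)=11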